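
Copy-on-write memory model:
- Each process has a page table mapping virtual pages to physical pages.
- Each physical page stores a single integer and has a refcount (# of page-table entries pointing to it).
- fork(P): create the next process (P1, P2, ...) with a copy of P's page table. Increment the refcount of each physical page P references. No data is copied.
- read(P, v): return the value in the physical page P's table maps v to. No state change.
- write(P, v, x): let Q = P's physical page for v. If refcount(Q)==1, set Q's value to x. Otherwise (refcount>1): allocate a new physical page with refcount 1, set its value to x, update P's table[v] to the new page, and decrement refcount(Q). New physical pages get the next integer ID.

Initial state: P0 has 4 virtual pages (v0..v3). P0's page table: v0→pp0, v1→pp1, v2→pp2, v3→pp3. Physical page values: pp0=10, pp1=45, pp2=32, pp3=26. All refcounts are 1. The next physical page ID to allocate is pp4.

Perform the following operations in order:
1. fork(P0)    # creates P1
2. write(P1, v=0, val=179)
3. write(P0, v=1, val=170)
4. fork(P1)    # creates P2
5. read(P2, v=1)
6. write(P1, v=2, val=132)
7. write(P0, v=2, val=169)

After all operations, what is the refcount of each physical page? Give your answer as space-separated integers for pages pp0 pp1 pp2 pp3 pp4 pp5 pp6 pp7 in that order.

Answer: 1 2 1 3 2 1 1 1

Derivation:
Op 1: fork(P0) -> P1. 4 ppages; refcounts: pp0:2 pp1:2 pp2:2 pp3:2
Op 2: write(P1, v0, 179). refcount(pp0)=2>1 -> COPY to pp4. 5 ppages; refcounts: pp0:1 pp1:2 pp2:2 pp3:2 pp4:1
Op 3: write(P0, v1, 170). refcount(pp1)=2>1 -> COPY to pp5. 6 ppages; refcounts: pp0:1 pp1:1 pp2:2 pp3:2 pp4:1 pp5:1
Op 4: fork(P1) -> P2. 6 ppages; refcounts: pp0:1 pp1:2 pp2:3 pp3:3 pp4:2 pp5:1
Op 5: read(P2, v1) -> 45. No state change.
Op 6: write(P1, v2, 132). refcount(pp2)=3>1 -> COPY to pp6. 7 ppages; refcounts: pp0:1 pp1:2 pp2:2 pp3:3 pp4:2 pp5:1 pp6:1
Op 7: write(P0, v2, 169). refcount(pp2)=2>1 -> COPY to pp7. 8 ppages; refcounts: pp0:1 pp1:2 pp2:1 pp3:3 pp4:2 pp5:1 pp6:1 pp7:1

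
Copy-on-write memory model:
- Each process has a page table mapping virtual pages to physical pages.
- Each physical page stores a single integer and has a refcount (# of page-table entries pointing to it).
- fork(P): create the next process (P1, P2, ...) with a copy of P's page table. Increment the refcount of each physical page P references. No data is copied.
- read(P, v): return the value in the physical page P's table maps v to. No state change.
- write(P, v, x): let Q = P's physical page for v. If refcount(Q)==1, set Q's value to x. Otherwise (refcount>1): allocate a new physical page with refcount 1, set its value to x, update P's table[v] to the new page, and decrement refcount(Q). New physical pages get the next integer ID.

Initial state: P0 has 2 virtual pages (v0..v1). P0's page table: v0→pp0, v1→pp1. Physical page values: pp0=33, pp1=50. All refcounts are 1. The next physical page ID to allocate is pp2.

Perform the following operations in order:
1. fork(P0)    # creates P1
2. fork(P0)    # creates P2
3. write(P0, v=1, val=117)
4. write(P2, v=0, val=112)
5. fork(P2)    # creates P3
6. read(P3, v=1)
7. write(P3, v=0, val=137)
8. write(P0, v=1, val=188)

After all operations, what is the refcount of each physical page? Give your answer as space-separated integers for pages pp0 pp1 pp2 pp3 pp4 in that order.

Op 1: fork(P0) -> P1. 2 ppages; refcounts: pp0:2 pp1:2
Op 2: fork(P0) -> P2. 2 ppages; refcounts: pp0:3 pp1:3
Op 3: write(P0, v1, 117). refcount(pp1)=3>1 -> COPY to pp2. 3 ppages; refcounts: pp0:3 pp1:2 pp2:1
Op 4: write(P2, v0, 112). refcount(pp0)=3>1 -> COPY to pp3. 4 ppages; refcounts: pp0:2 pp1:2 pp2:1 pp3:1
Op 5: fork(P2) -> P3. 4 ppages; refcounts: pp0:2 pp1:3 pp2:1 pp3:2
Op 6: read(P3, v1) -> 50. No state change.
Op 7: write(P3, v0, 137). refcount(pp3)=2>1 -> COPY to pp4. 5 ppages; refcounts: pp0:2 pp1:3 pp2:1 pp3:1 pp4:1
Op 8: write(P0, v1, 188). refcount(pp2)=1 -> write in place. 5 ppages; refcounts: pp0:2 pp1:3 pp2:1 pp3:1 pp4:1

Answer: 2 3 1 1 1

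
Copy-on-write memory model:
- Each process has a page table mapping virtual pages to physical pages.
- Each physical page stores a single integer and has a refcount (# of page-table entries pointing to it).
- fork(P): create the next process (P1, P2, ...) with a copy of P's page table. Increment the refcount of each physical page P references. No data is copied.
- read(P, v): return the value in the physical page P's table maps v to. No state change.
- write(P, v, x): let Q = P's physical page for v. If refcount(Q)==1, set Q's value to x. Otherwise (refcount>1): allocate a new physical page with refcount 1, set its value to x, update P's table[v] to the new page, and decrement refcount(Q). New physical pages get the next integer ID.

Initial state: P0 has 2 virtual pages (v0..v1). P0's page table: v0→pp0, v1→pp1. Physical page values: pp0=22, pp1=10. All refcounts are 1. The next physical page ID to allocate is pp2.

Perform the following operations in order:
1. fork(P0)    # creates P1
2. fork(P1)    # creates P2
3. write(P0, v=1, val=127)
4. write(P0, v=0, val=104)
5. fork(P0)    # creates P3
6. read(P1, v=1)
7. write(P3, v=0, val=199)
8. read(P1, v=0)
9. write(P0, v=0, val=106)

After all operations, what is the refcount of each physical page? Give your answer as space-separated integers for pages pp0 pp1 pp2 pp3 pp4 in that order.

Answer: 2 2 2 1 1

Derivation:
Op 1: fork(P0) -> P1. 2 ppages; refcounts: pp0:2 pp1:2
Op 2: fork(P1) -> P2. 2 ppages; refcounts: pp0:3 pp1:3
Op 3: write(P0, v1, 127). refcount(pp1)=3>1 -> COPY to pp2. 3 ppages; refcounts: pp0:3 pp1:2 pp2:1
Op 4: write(P0, v0, 104). refcount(pp0)=3>1 -> COPY to pp3. 4 ppages; refcounts: pp0:2 pp1:2 pp2:1 pp3:1
Op 5: fork(P0) -> P3. 4 ppages; refcounts: pp0:2 pp1:2 pp2:2 pp3:2
Op 6: read(P1, v1) -> 10. No state change.
Op 7: write(P3, v0, 199). refcount(pp3)=2>1 -> COPY to pp4. 5 ppages; refcounts: pp0:2 pp1:2 pp2:2 pp3:1 pp4:1
Op 8: read(P1, v0) -> 22. No state change.
Op 9: write(P0, v0, 106). refcount(pp3)=1 -> write in place. 5 ppages; refcounts: pp0:2 pp1:2 pp2:2 pp3:1 pp4:1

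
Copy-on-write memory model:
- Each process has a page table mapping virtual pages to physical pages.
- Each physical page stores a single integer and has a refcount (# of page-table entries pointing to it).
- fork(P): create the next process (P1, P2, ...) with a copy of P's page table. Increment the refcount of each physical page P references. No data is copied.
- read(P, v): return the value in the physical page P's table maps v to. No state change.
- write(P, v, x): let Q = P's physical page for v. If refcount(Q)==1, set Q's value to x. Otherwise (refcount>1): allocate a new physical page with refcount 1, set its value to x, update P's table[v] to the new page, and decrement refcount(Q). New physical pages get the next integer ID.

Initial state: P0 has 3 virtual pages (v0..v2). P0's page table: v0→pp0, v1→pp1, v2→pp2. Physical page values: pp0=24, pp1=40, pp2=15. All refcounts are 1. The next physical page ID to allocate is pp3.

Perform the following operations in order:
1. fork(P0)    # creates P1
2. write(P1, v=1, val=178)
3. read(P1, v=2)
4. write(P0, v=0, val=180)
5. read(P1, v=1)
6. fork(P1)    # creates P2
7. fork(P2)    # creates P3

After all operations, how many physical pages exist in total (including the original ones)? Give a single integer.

Op 1: fork(P0) -> P1. 3 ppages; refcounts: pp0:2 pp1:2 pp2:2
Op 2: write(P1, v1, 178). refcount(pp1)=2>1 -> COPY to pp3. 4 ppages; refcounts: pp0:2 pp1:1 pp2:2 pp3:1
Op 3: read(P1, v2) -> 15. No state change.
Op 4: write(P0, v0, 180). refcount(pp0)=2>1 -> COPY to pp4. 5 ppages; refcounts: pp0:1 pp1:1 pp2:2 pp3:1 pp4:1
Op 5: read(P1, v1) -> 178. No state change.
Op 6: fork(P1) -> P2. 5 ppages; refcounts: pp0:2 pp1:1 pp2:3 pp3:2 pp4:1
Op 7: fork(P2) -> P3. 5 ppages; refcounts: pp0:3 pp1:1 pp2:4 pp3:3 pp4:1

Answer: 5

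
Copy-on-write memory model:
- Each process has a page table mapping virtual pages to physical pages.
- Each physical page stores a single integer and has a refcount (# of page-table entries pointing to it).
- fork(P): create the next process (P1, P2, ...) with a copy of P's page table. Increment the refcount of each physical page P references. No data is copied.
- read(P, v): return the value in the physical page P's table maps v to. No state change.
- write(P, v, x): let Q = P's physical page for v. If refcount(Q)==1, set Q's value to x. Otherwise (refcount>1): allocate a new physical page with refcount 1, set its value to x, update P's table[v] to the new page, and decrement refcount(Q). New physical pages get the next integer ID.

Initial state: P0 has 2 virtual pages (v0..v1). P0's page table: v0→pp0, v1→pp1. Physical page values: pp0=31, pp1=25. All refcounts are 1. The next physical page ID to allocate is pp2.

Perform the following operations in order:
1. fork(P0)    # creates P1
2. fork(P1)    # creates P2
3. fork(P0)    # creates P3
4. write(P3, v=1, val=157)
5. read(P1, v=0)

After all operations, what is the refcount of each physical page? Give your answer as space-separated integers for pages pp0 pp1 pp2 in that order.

Op 1: fork(P0) -> P1. 2 ppages; refcounts: pp0:2 pp1:2
Op 2: fork(P1) -> P2. 2 ppages; refcounts: pp0:3 pp1:3
Op 3: fork(P0) -> P3. 2 ppages; refcounts: pp0:4 pp1:4
Op 4: write(P3, v1, 157). refcount(pp1)=4>1 -> COPY to pp2. 3 ppages; refcounts: pp0:4 pp1:3 pp2:1
Op 5: read(P1, v0) -> 31. No state change.

Answer: 4 3 1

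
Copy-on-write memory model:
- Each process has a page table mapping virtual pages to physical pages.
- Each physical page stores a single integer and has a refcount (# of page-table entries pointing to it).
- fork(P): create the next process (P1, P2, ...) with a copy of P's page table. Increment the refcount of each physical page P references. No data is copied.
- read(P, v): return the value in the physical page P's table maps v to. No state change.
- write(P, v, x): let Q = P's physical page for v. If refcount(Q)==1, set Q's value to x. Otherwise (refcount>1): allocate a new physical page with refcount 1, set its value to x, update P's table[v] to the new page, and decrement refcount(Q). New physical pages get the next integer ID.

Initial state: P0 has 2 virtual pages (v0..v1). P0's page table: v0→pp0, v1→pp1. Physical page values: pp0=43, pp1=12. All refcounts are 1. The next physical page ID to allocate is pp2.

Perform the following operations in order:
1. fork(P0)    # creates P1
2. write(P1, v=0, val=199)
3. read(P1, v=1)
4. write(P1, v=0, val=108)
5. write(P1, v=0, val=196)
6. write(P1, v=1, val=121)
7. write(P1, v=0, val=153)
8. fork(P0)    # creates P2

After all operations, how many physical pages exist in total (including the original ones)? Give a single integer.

Answer: 4

Derivation:
Op 1: fork(P0) -> P1. 2 ppages; refcounts: pp0:2 pp1:2
Op 2: write(P1, v0, 199). refcount(pp0)=2>1 -> COPY to pp2. 3 ppages; refcounts: pp0:1 pp1:2 pp2:1
Op 3: read(P1, v1) -> 12. No state change.
Op 4: write(P1, v0, 108). refcount(pp2)=1 -> write in place. 3 ppages; refcounts: pp0:1 pp1:2 pp2:1
Op 5: write(P1, v0, 196). refcount(pp2)=1 -> write in place. 3 ppages; refcounts: pp0:1 pp1:2 pp2:1
Op 6: write(P1, v1, 121). refcount(pp1)=2>1 -> COPY to pp3. 4 ppages; refcounts: pp0:1 pp1:1 pp2:1 pp3:1
Op 7: write(P1, v0, 153). refcount(pp2)=1 -> write in place. 4 ppages; refcounts: pp0:1 pp1:1 pp2:1 pp3:1
Op 8: fork(P0) -> P2. 4 ppages; refcounts: pp0:2 pp1:2 pp2:1 pp3:1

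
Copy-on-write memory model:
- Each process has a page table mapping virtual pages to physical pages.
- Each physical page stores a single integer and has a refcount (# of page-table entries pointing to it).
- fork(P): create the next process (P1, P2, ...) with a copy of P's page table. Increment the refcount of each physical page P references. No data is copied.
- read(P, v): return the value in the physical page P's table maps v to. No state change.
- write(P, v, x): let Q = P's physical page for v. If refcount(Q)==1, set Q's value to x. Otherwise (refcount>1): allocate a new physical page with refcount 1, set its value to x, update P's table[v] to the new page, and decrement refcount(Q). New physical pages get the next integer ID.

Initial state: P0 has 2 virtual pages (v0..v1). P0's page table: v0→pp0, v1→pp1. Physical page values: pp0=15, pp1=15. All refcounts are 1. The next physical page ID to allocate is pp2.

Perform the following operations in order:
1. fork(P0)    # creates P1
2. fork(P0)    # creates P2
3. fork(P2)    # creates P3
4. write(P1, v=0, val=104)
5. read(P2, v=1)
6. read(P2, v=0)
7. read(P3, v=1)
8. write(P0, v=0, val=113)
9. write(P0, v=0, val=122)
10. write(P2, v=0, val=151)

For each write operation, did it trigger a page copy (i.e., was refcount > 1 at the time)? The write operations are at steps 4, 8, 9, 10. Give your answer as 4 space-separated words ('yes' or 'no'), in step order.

Op 1: fork(P0) -> P1. 2 ppages; refcounts: pp0:2 pp1:2
Op 2: fork(P0) -> P2. 2 ppages; refcounts: pp0:3 pp1:3
Op 3: fork(P2) -> P3. 2 ppages; refcounts: pp0:4 pp1:4
Op 4: write(P1, v0, 104). refcount(pp0)=4>1 -> COPY to pp2. 3 ppages; refcounts: pp0:3 pp1:4 pp2:1
Op 5: read(P2, v1) -> 15. No state change.
Op 6: read(P2, v0) -> 15. No state change.
Op 7: read(P3, v1) -> 15. No state change.
Op 8: write(P0, v0, 113). refcount(pp0)=3>1 -> COPY to pp3. 4 ppages; refcounts: pp0:2 pp1:4 pp2:1 pp3:1
Op 9: write(P0, v0, 122). refcount(pp3)=1 -> write in place. 4 ppages; refcounts: pp0:2 pp1:4 pp2:1 pp3:1
Op 10: write(P2, v0, 151). refcount(pp0)=2>1 -> COPY to pp4. 5 ppages; refcounts: pp0:1 pp1:4 pp2:1 pp3:1 pp4:1

yes yes no yes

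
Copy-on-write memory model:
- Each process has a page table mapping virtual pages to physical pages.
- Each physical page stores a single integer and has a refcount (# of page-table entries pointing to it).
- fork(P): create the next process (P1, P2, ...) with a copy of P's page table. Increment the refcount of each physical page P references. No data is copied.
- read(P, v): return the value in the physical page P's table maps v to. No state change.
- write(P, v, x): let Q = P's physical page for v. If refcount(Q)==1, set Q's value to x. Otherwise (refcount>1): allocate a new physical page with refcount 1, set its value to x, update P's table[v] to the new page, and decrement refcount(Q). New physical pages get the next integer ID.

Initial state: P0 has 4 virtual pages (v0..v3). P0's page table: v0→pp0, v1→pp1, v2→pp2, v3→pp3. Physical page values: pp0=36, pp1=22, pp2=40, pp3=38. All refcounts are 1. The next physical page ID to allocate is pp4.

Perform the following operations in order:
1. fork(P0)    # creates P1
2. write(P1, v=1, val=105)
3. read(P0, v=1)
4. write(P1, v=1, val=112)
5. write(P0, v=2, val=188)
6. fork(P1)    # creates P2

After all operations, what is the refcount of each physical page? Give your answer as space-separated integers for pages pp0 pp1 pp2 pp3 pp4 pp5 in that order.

Op 1: fork(P0) -> P1. 4 ppages; refcounts: pp0:2 pp1:2 pp2:2 pp3:2
Op 2: write(P1, v1, 105). refcount(pp1)=2>1 -> COPY to pp4. 5 ppages; refcounts: pp0:2 pp1:1 pp2:2 pp3:2 pp4:1
Op 3: read(P0, v1) -> 22. No state change.
Op 4: write(P1, v1, 112). refcount(pp4)=1 -> write in place. 5 ppages; refcounts: pp0:2 pp1:1 pp2:2 pp3:2 pp4:1
Op 5: write(P0, v2, 188). refcount(pp2)=2>1 -> COPY to pp5. 6 ppages; refcounts: pp0:2 pp1:1 pp2:1 pp3:2 pp4:1 pp5:1
Op 6: fork(P1) -> P2. 6 ppages; refcounts: pp0:3 pp1:1 pp2:2 pp3:3 pp4:2 pp5:1

Answer: 3 1 2 3 2 1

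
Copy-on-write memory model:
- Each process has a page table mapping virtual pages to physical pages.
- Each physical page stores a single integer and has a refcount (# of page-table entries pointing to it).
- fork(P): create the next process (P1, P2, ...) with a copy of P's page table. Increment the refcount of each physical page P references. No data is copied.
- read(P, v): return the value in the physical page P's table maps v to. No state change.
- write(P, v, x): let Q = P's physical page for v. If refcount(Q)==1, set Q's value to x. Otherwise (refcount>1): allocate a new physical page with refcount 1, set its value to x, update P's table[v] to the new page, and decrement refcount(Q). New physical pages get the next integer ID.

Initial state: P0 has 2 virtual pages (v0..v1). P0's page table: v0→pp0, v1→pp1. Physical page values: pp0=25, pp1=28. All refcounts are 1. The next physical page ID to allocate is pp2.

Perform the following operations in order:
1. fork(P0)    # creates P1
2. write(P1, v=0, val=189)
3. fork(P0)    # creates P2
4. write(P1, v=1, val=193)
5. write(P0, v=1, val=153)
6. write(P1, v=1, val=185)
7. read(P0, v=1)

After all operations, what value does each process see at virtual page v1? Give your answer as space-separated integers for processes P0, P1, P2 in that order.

Op 1: fork(P0) -> P1. 2 ppages; refcounts: pp0:2 pp1:2
Op 2: write(P1, v0, 189). refcount(pp0)=2>1 -> COPY to pp2. 3 ppages; refcounts: pp0:1 pp1:2 pp2:1
Op 3: fork(P0) -> P2. 3 ppages; refcounts: pp0:2 pp1:3 pp2:1
Op 4: write(P1, v1, 193). refcount(pp1)=3>1 -> COPY to pp3. 4 ppages; refcounts: pp0:2 pp1:2 pp2:1 pp3:1
Op 5: write(P0, v1, 153). refcount(pp1)=2>1 -> COPY to pp4. 5 ppages; refcounts: pp0:2 pp1:1 pp2:1 pp3:1 pp4:1
Op 6: write(P1, v1, 185). refcount(pp3)=1 -> write in place. 5 ppages; refcounts: pp0:2 pp1:1 pp2:1 pp3:1 pp4:1
Op 7: read(P0, v1) -> 153. No state change.
P0: v1 -> pp4 = 153
P1: v1 -> pp3 = 185
P2: v1 -> pp1 = 28

Answer: 153 185 28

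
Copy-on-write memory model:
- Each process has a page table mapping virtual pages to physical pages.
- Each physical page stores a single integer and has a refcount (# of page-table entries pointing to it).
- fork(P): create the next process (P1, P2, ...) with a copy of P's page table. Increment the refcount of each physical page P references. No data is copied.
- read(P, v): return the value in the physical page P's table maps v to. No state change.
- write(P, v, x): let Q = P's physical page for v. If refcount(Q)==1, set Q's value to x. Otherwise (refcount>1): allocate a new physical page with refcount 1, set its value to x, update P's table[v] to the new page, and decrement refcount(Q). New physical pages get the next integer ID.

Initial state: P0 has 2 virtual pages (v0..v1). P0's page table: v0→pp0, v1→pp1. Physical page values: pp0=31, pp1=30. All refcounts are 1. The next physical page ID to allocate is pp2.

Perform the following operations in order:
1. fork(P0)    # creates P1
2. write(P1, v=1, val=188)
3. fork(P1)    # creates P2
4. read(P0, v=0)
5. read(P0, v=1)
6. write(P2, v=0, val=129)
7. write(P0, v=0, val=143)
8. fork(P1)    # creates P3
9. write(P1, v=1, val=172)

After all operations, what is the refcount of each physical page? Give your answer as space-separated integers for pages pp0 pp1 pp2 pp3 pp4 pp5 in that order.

Op 1: fork(P0) -> P1. 2 ppages; refcounts: pp0:2 pp1:2
Op 2: write(P1, v1, 188). refcount(pp1)=2>1 -> COPY to pp2. 3 ppages; refcounts: pp0:2 pp1:1 pp2:1
Op 3: fork(P1) -> P2. 3 ppages; refcounts: pp0:3 pp1:1 pp2:2
Op 4: read(P0, v0) -> 31. No state change.
Op 5: read(P0, v1) -> 30. No state change.
Op 6: write(P2, v0, 129). refcount(pp0)=3>1 -> COPY to pp3. 4 ppages; refcounts: pp0:2 pp1:1 pp2:2 pp3:1
Op 7: write(P0, v0, 143). refcount(pp0)=2>1 -> COPY to pp4. 5 ppages; refcounts: pp0:1 pp1:1 pp2:2 pp3:1 pp4:1
Op 8: fork(P1) -> P3. 5 ppages; refcounts: pp0:2 pp1:1 pp2:3 pp3:1 pp4:1
Op 9: write(P1, v1, 172). refcount(pp2)=3>1 -> COPY to pp5. 6 ppages; refcounts: pp0:2 pp1:1 pp2:2 pp3:1 pp4:1 pp5:1

Answer: 2 1 2 1 1 1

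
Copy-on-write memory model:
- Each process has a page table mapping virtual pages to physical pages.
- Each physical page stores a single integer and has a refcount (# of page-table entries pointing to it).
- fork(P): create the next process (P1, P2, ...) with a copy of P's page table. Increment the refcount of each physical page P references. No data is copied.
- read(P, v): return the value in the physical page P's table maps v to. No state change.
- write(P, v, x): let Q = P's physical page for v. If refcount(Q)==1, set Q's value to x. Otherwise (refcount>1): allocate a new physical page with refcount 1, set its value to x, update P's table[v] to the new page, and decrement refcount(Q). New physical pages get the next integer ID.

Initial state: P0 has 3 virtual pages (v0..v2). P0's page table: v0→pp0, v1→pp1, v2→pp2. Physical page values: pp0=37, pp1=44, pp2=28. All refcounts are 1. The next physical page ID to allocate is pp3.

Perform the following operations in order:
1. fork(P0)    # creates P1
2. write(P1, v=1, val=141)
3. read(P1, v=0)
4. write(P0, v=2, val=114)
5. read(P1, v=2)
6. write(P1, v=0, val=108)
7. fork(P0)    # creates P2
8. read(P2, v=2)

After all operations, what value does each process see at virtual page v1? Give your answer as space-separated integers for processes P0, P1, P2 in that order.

Answer: 44 141 44

Derivation:
Op 1: fork(P0) -> P1. 3 ppages; refcounts: pp0:2 pp1:2 pp2:2
Op 2: write(P1, v1, 141). refcount(pp1)=2>1 -> COPY to pp3. 4 ppages; refcounts: pp0:2 pp1:1 pp2:2 pp3:1
Op 3: read(P1, v0) -> 37. No state change.
Op 4: write(P0, v2, 114). refcount(pp2)=2>1 -> COPY to pp4. 5 ppages; refcounts: pp0:2 pp1:1 pp2:1 pp3:1 pp4:1
Op 5: read(P1, v2) -> 28. No state change.
Op 6: write(P1, v0, 108). refcount(pp0)=2>1 -> COPY to pp5. 6 ppages; refcounts: pp0:1 pp1:1 pp2:1 pp3:1 pp4:1 pp5:1
Op 7: fork(P0) -> P2. 6 ppages; refcounts: pp0:2 pp1:2 pp2:1 pp3:1 pp4:2 pp5:1
Op 8: read(P2, v2) -> 114. No state change.
P0: v1 -> pp1 = 44
P1: v1 -> pp3 = 141
P2: v1 -> pp1 = 44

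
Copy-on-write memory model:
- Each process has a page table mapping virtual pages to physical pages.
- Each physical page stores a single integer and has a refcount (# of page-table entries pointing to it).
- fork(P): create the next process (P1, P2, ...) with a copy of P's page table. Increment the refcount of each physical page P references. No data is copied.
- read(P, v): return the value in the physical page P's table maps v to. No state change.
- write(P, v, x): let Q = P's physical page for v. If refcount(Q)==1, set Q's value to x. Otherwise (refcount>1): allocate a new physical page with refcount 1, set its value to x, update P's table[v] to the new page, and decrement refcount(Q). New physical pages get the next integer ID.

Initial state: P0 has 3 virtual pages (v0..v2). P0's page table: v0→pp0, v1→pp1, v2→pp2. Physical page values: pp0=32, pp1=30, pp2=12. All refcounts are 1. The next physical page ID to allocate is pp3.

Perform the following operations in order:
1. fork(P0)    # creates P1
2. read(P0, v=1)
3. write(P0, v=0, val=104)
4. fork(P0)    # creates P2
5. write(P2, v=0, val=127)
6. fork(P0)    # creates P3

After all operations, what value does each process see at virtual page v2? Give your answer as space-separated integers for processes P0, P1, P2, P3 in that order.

Answer: 12 12 12 12

Derivation:
Op 1: fork(P0) -> P1. 3 ppages; refcounts: pp0:2 pp1:2 pp2:2
Op 2: read(P0, v1) -> 30. No state change.
Op 3: write(P0, v0, 104). refcount(pp0)=2>1 -> COPY to pp3. 4 ppages; refcounts: pp0:1 pp1:2 pp2:2 pp3:1
Op 4: fork(P0) -> P2. 4 ppages; refcounts: pp0:1 pp1:3 pp2:3 pp3:2
Op 5: write(P2, v0, 127). refcount(pp3)=2>1 -> COPY to pp4. 5 ppages; refcounts: pp0:1 pp1:3 pp2:3 pp3:1 pp4:1
Op 6: fork(P0) -> P3. 5 ppages; refcounts: pp0:1 pp1:4 pp2:4 pp3:2 pp4:1
P0: v2 -> pp2 = 12
P1: v2 -> pp2 = 12
P2: v2 -> pp2 = 12
P3: v2 -> pp2 = 12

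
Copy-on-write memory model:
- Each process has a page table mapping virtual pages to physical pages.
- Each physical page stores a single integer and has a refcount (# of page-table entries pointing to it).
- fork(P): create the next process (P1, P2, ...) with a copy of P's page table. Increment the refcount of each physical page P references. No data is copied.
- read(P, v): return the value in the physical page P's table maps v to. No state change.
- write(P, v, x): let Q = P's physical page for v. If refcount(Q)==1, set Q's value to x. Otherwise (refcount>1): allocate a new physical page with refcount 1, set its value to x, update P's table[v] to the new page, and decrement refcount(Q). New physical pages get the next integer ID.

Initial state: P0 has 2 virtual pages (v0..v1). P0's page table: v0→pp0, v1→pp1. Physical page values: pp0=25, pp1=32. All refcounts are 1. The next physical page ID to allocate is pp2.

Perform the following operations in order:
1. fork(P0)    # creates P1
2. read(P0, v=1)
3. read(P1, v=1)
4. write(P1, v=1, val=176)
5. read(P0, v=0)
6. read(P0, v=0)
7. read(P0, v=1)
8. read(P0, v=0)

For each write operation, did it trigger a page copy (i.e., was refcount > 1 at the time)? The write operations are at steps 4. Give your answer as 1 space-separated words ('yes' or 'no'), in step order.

Op 1: fork(P0) -> P1. 2 ppages; refcounts: pp0:2 pp1:2
Op 2: read(P0, v1) -> 32. No state change.
Op 3: read(P1, v1) -> 32. No state change.
Op 4: write(P1, v1, 176). refcount(pp1)=2>1 -> COPY to pp2. 3 ppages; refcounts: pp0:2 pp1:1 pp2:1
Op 5: read(P0, v0) -> 25. No state change.
Op 6: read(P0, v0) -> 25. No state change.
Op 7: read(P0, v1) -> 32. No state change.
Op 8: read(P0, v0) -> 25. No state change.

yes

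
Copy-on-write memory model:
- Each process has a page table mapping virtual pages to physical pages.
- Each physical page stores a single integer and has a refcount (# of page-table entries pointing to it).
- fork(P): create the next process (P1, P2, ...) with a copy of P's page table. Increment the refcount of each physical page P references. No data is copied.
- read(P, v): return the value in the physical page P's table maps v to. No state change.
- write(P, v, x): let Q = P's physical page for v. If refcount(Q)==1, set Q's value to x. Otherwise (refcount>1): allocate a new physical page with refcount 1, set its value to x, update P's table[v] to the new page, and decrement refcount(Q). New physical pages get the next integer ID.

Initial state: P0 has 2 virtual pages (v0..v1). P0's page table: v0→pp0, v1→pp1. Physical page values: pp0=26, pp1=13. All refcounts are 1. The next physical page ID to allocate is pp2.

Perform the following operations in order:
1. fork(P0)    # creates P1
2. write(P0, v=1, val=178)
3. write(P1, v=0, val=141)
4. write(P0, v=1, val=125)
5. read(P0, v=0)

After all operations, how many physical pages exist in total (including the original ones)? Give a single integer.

Op 1: fork(P0) -> P1. 2 ppages; refcounts: pp0:2 pp1:2
Op 2: write(P0, v1, 178). refcount(pp1)=2>1 -> COPY to pp2. 3 ppages; refcounts: pp0:2 pp1:1 pp2:1
Op 3: write(P1, v0, 141). refcount(pp0)=2>1 -> COPY to pp3. 4 ppages; refcounts: pp0:1 pp1:1 pp2:1 pp3:1
Op 4: write(P0, v1, 125). refcount(pp2)=1 -> write in place. 4 ppages; refcounts: pp0:1 pp1:1 pp2:1 pp3:1
Op 5: read(P0, v0) -> 26. No state change.

Answer: 4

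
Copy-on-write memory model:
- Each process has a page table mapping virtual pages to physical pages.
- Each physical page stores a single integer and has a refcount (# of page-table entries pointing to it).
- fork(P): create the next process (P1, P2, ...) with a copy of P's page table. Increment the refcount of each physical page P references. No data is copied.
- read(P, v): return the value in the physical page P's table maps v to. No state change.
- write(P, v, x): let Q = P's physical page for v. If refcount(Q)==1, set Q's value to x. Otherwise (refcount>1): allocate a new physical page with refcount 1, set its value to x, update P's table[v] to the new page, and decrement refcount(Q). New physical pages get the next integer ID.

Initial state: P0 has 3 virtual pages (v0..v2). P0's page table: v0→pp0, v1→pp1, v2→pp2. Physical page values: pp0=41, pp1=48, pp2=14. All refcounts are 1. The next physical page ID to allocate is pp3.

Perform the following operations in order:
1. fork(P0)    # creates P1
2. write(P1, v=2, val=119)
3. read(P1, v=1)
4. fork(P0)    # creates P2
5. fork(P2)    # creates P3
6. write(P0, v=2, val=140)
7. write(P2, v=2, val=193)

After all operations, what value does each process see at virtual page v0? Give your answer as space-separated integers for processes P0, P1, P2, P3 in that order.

Op 1: fork(P0) -> P1. 3 ppages; refcounts: pp0:2 pp1:2 pp2:2
Op 2: write(P1, v2, 119). refcount(pp2)=2>1 -> COPY to pp3. 4 ppages; refcounts: pp0:2 pp1:2 pp2:1 pp3:1
Op 3: read(P1, v1) -> 48. No state change.
Op 4: fork(P0) -> P2. 4 ppages; refcounts: pp0:3 pp1:3 pp2:2 pp3:1
Op 5: fork(P2) -> P3. 4 ppages; refcounts: pp0:4 pp1:4 pp2:3 pp3:1
Op 6: write(P0, v2, 140). refcount(pp2)=3>1 -> COPY to pp4. 5 ppages; refcounts: pp0:4 pp1:4 pp2:2 pp3:1 pp4:1
Op 7: write(P2, v2, 193). refcount(pp2)=2>1 -> COPY to pp5. 6 ppages; refcounts: pp0:4 pp1:4 pp2:1 pp3:1 pp4:1 pp5:1
P0: v0 -> pp0 = 41
P1: v0 -> pp0 = 41
P2: v0 -> pp0 = 41
P3: v0 -> pp0 = 41

Answer: 41 41 41 41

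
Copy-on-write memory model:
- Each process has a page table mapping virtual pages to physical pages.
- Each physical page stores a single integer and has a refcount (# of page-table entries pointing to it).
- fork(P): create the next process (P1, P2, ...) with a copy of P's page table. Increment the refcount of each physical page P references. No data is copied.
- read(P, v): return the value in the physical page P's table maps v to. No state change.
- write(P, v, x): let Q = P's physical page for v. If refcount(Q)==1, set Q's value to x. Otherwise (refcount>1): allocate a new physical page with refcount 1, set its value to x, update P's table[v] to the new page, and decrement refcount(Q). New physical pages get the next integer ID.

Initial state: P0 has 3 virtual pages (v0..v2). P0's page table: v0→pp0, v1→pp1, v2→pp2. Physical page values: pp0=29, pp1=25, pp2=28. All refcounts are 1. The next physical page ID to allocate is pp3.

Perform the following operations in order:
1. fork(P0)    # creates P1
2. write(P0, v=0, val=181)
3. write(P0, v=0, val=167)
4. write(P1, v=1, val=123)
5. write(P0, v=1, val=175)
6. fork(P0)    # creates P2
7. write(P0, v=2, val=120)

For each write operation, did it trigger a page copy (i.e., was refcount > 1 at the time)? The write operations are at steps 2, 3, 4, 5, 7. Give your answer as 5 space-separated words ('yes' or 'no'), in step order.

Op 1: fork(P0) -> P1. 3 ppages; refcounts: pp0:2 pp1:2 pp2:2
Op 2: write(P0, v0, 181). refcount(pp0)=2>1 -> COPY to pp3. 4 ppages; refcounts: pp0:1 pp1:2 pp2:2 pp3:1
Op 3: write(P0, v0, 167). refcount(pp3)=1 -> write in place. 4 ppages; refcounts: pp0:1 pp1:2 pp2:2 pp3:1
Op 4: write(P1, v1, 123). refcount(pp1)=2>1 -> COPY to pp4. 5 ppages; refcounts: pp0:1 pp1:1 pp2:2 pp3:1 pp4:1
Op 5: write(P0, v1, 175). refcount(pp1)=1 -> write in place. 5 ppages; refcounts: pp0:1 pp1:1 pp2:2 pp3:1 pp4:1
Op 6: fork(P0) -> P2. 5 ppages; refcounts: pp0:1 pp1:2 pp2:3 pp3:2 pp4:1
Op 7: write(P0, v2, 120). refcount(pp2)=3>1 -> COPY to pp5. 6 ppages; refcounts: pp0:1 pp1:2 pp2:2 pp3:2 pp4:1 pp5:1

yes no yes no yes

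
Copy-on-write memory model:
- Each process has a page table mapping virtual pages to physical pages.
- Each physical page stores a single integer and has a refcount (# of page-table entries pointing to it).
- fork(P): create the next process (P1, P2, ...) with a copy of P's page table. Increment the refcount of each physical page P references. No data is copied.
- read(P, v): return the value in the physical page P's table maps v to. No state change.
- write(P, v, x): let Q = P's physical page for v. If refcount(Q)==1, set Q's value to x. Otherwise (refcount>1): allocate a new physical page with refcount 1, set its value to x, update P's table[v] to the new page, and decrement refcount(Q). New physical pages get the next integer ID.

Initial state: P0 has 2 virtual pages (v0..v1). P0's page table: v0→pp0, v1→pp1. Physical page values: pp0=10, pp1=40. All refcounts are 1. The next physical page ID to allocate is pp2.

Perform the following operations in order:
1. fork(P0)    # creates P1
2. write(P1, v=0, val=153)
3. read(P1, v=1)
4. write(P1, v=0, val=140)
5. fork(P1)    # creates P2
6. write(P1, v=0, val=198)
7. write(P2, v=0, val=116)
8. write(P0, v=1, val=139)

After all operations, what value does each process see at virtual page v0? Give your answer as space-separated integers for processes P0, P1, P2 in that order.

Answer: 10 198 116

Derivation:
Op 1: fork(P0) -> P1. 2 ppages; refcounts: pp0:2 pp1:2
Op 2: write(P1, v0, 153). refcount(pp0)=2>1 -> COPY to pp2. 3 ppages; refcounts: pp0:1 pp1:2 pp2:1
Op 3: read(P1, v1) -> 40. No state change.
Op 4: write(P1, v0, 140). refcount(pp2)=1 -> write in place. 3 ppages; refcounts: pp0:1 pp1:2 pp2:1
Op 5: fork(P1) -> P2. 3 ppages; refcounts: pp0:1 pp1:3 pp2:2
Op 6: write(P1, v0, 198). refcount(pp2)=2>1 -> COPY to pp3. 4 ppages; refcounts: pp0:1 pp1:3 pp2:1 pp3:1
Op 7: write(P2, v0, 116). refcount(pp2)=1 -> write in place. 4 ppages; refcounts: pp0:1 pp1:3 pp2:1 pp3:1
Op 8: write(P0, v1, 139). refcount(pp1)=3>1 -> COPY to pp4. 5 ppages; refcounts: pp0:1 pp1:2 pp2:1 pp3:1 pp4:1
P0: v0 -> pp0 = 10
P1: v0 -> pp3 = 198
P2: v0 -> pp2 = 116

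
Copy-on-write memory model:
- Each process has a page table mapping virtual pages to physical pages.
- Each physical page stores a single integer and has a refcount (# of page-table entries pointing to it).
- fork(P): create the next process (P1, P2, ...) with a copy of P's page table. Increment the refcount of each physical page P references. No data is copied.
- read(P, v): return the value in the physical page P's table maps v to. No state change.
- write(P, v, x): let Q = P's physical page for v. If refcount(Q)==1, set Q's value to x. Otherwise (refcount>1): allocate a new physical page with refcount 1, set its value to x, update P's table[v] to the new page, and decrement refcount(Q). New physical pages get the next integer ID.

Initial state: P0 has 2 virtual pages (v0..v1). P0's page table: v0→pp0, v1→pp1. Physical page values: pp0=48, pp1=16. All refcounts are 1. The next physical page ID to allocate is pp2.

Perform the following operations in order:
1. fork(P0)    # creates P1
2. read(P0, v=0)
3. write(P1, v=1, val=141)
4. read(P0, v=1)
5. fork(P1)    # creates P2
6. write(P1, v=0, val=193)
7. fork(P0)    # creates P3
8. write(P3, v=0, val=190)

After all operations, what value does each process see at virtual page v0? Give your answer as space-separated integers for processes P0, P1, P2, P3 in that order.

Answer: 48 193 48 190

Derivation:
Op 1: fork(P0) -> P1. 2 ppages; refcounts: pp0:2 pp1:2
Op 2: read(P0, v0) -> 48. No state change.
Op 3: write(P1, v1, 141). refcount(pp1)=2>1 -> COPY to pp2. 3 ppages; refcounts: pp0:2 pp1:1 pp2:1
Op 4: read(P0, v1) -> 16. No state change.
Op 5: fork(P1) -> P2. 3 ppages; refcounts: pp0:3 pp1:1 pp2:2
Op 6: write(P1, v0, 193). refcount(pp0)=3>1 -> COPY to pp3. 4 ppages; refcounts: pp0:2 pp1:1 pp2:2 pp3:1
Op 7: fork(P0) -> P3. 4 ppages; refcounts: pp0:3 pp1:2 pp2:2 pp3:1
Op 8: write(P3, v0, 190). refcount(pp0)=3>1 -> COPY to pp4. 5 ppages; refcounts: pp0:2 pp1:2 pp2:2 pp3:1 pp4:1
P0: v0 -> pp0 = 48
P1: v0 -> pp3 = 193
P2: v0 -> pp0 = 48
P3: v0 -> pp4 = 190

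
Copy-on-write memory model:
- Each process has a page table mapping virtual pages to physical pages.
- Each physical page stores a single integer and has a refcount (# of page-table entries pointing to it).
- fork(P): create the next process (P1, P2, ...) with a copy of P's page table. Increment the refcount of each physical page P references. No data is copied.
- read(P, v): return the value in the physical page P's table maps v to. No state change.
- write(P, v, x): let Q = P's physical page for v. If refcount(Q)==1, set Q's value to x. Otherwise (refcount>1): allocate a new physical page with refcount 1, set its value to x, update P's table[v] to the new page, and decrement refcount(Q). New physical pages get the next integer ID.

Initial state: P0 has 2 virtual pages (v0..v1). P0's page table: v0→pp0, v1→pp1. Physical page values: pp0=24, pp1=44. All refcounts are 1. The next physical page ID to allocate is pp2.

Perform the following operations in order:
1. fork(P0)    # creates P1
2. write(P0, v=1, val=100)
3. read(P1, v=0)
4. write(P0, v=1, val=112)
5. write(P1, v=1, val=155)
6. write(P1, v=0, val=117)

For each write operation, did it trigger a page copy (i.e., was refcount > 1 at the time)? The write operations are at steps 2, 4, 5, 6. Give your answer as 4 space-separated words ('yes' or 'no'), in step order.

Op 1: fork(P0) -> P1. 2 ppages; refcounts: pp0:2 pp1:2
Op 2: write(P0, v1, 100). refcount(pp1)=2>1 -> COPY to pp2. 3 ppages; refcounts: pp0:2 pp1:1 pp2:1
Op 3: read(P1, v0) -> 24. No state change.
Op 4: write(P0, v1, 112). refcount(pp2)=1 -> write in place. 3 ppages; refcounts: pp0:2 pp1:1 pp2:1
Op 5: write(P1, v1, 155). refcount(pp1)=1 -> write in place. 3 ppages; refcounts: pp0:2 pp1:1 pp2:1
Op 6: write(P1, v0, 117). refcount(pp0)=2>1 -> COPY to pp3. 4 ppages; refcounts: pp0:1 pp1:1 pp2:1 pp3:1

yes no no yes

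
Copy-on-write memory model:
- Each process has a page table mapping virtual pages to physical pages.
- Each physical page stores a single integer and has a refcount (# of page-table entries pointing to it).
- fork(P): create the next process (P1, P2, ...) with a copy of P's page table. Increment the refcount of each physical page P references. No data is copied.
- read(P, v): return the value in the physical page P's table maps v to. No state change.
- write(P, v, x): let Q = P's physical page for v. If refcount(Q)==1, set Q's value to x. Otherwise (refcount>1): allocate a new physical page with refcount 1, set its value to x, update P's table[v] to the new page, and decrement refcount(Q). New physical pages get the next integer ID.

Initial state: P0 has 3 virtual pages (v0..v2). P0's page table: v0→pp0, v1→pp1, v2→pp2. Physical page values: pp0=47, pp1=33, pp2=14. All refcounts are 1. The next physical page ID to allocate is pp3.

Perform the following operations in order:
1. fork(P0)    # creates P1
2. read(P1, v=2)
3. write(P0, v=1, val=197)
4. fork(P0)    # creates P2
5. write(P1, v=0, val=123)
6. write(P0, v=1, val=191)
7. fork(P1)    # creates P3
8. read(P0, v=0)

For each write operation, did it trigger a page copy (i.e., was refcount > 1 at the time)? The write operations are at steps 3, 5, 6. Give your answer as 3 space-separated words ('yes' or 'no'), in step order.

Op 1: fork(P0) -> P1. 3 ppages; refcounts: pp0:2 pp1:2 pp2:2
Op 2: read(P1, v2) -> 14. No state change.
Op 3: write(P0, v1, 197). refcount(pp1)=2>1 -> COPY to pp3. 4 ppages; refcounts: pp0:2 pp1:1 pp2:2 pp3:1
Op 4: fork(P0) -> P2. 4 ppages; refcounts: pp0:3 pp1:1 pp2:3 pp3:2
Op 5: write(P1, v0, 123). refcount(pp0)=3>1 -> COPY to pp4. 5 ppages; refcounts: pp0:2 pp1:1 pp2:3 pp3:2 pp4:1
Op 6: write(P0, v1, 191). refcount(pp3)=2>1 -> COPY to pp5. 6 ppages; refcounts: pp0:2 pp1:1 pp2:3 pp3:1 pp4:1 pp5:1
Op 7: fork(P1) -> P3. 6 ppages; refcounts: pp0:2 pp1:2 pp2:4 pp3:1 pp4:2 pp5:1
Op 8: read(P0, v0) -> 47. No state change.

yes yes yes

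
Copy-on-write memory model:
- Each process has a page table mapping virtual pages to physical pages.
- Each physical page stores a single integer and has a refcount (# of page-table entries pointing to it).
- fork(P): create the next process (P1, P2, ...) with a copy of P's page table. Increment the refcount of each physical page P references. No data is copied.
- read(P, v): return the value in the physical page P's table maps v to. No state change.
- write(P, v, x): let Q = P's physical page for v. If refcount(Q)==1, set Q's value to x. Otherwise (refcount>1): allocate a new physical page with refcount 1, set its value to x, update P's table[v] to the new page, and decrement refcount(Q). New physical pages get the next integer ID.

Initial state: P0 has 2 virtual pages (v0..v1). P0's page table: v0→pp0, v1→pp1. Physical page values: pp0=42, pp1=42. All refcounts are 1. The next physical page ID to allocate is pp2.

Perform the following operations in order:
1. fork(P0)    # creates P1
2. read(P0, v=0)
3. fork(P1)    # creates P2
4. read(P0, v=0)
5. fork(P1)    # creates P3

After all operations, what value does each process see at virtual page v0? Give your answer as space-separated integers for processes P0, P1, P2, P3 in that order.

Answer: 42 42 42 42

Derivation:
Op 1: fork(P0) -> P1. 2 ppages; refcounts: pp0:2 pp1:2
Op 2: read(P0, v0) -> 42. No state change.
Op 3: fork(P1) -> P2. 2 ppages; refcounts: pp0:3 pp1:3
Op 4: read(P0, v0) -> 42. No state change.
Op 5: fork(P1) -> P3. 2 ppages; refcounts: pp0:4 pp1:4
P0: v0 -> pp0 = 42
P1: v0 -> pp0 = 42
P2: v0 -> pp0 = 42
P3: v0 -> pp0 = 42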